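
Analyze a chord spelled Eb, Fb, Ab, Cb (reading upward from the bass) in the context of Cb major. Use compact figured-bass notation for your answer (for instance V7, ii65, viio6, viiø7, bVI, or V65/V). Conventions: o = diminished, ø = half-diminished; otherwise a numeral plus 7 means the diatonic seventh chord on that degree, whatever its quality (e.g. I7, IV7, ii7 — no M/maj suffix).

IV42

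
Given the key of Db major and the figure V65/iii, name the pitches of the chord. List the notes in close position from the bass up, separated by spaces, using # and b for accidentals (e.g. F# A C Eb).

E G Bb C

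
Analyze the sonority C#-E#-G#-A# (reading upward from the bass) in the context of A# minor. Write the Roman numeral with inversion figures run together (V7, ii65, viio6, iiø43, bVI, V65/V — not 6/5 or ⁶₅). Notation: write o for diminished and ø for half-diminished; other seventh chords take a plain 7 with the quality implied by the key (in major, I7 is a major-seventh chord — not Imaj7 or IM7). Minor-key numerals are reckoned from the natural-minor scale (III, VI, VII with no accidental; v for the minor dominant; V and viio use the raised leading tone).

i65

The pitches A#-C#-E#-G# form a minor seventh chord rooted on A#.
A# is scale degree 1 in A# minor, and a minor seventh chord on that degree is written i7.
With C# in the bass the chord is in first inversion, so the figured bass is 65.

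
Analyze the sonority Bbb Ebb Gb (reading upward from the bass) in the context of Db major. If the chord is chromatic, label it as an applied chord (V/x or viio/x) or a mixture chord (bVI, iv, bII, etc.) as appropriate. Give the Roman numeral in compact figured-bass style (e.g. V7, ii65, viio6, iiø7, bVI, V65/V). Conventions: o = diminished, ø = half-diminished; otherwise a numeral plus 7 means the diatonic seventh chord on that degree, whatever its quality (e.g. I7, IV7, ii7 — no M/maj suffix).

bII64

Stacked in thirds the chord is Ebb-Gb-Bbb: a major triad on Ebb.
Ebb is the lowered second degree of Db major (diatonic 2 would be Eb). This is the Neapolitan chord — a major triad on the lowered second degree.
With Bbb in the bass the chord is in second inversion, so the figured bass is 64.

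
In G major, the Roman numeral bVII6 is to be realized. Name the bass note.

bVII in G major has root F; the chord is F-A-C.
The figure 6 means first inversion — the third is in the bass.

A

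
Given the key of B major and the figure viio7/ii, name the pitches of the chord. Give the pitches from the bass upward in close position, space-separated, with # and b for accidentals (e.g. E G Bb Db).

viio7/ii is a secondary leading-tone chord. The target ii is C# in B major; the applied chord is rooted a semitone below, on B#.
Building a fully diminished seventh chord on B# gives B#-D#-F#-A.

B# D# F# A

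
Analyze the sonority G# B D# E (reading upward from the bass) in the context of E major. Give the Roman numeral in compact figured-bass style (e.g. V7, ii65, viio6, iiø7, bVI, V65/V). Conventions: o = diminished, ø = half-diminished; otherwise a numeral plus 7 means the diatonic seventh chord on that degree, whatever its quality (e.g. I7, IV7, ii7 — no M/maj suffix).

I65

The pitches E-G#-B-D# form a major seventh chord rooted on E.
In E major, E is the tonic; the diatonic major seventh chord there is I7.
With G# in the bass the chord is in first inversion, so the figured bass is 65.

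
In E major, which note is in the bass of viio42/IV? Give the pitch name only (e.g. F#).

The applied chord viio42/IV is rooted on G#: G#-B-D-F.
The figure 42 means third inversion — the seventh is in the bass.

F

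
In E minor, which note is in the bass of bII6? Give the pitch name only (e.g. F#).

A

bII in E minor has root F; the chord is F-A-C.
The figure 6 means first inversion — the third is in the bass.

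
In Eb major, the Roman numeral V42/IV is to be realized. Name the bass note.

The applied chord V42/IV is rooted on Eb: Eb-G-Bb-Db.
The figure 42 means third inversion — the seventh is in the bass.

Db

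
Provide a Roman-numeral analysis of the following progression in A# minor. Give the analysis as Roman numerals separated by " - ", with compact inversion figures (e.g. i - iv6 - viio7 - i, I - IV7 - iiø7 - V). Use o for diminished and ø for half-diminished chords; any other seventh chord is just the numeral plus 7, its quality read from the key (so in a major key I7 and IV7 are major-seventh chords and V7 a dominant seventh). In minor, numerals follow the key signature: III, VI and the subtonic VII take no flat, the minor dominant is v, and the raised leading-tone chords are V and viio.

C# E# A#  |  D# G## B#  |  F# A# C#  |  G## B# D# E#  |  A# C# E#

i6 - viio64 - VI - V65 - i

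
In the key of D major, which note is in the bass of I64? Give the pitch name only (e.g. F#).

A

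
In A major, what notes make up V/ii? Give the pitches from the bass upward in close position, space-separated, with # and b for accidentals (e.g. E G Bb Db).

F# A# C#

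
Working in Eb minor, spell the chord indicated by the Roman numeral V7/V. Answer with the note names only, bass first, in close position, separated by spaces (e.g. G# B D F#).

F A C Eb

The slash means an applied dominant: we want the dominant of V. In Eb minor, V is Bb major, and its dominant is built on F.
Building a dominant seventh chord on F gives F-A-C-Eb.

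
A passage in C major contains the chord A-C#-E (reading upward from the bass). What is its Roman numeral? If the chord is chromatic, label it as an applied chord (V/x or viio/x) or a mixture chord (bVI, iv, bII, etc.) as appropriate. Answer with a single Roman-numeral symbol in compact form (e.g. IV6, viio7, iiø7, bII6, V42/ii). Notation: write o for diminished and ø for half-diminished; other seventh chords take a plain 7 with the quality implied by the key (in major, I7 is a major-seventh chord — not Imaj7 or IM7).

V/ii

The pitches A-C#-E form a major triad rooted on A.
A is not a diatonic chord root with this quality in C major, but it lies a perfect fifth above D (ii), so the chord functions as an applied dominant of ii.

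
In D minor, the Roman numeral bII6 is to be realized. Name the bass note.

G

bII in D minor has root Eb; the chord is Eb-G-Bb.
The figure 6 means first inversion — the third is in the bass.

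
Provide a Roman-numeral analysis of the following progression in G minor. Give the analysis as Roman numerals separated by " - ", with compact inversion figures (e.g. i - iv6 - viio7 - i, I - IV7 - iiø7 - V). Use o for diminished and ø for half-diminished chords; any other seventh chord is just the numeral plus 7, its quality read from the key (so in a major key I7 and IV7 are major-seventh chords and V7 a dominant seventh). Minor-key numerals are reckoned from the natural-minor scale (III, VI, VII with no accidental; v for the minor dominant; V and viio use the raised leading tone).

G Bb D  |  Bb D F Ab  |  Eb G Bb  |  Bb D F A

i - V7/VI - VI - III7

G-Bb-D: root G is the tonic; minor triad there is i.
Bb-D-F-Ab: chromatic; Bb is V of VI, so V7/VI.
Eb-G-Bb: root Eb is the submediant; major triad there is VI.
Bb-D-F-A has root Bb, degree 3 in G minor, so III7.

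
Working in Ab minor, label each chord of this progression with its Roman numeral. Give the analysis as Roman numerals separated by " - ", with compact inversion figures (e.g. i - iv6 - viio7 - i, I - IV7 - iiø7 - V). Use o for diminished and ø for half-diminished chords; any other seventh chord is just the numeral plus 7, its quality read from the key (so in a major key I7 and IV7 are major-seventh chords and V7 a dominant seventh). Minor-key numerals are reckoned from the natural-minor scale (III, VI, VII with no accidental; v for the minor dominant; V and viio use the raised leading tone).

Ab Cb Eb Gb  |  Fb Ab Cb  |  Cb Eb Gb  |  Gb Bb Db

Ab-Cb-Eb-Gb has root Ab, degree 1 in Ab minor, so i7.
Fb-Ab-Cb: root Fb is the submediant; major triad there is VI.
Cb-Eb-Gb has root Cb, degree 3 in Ab minor, so III.
Gb-Bb-Db: root Gb is the subtonic; major triad there is VII.

i7 - VI - III - VII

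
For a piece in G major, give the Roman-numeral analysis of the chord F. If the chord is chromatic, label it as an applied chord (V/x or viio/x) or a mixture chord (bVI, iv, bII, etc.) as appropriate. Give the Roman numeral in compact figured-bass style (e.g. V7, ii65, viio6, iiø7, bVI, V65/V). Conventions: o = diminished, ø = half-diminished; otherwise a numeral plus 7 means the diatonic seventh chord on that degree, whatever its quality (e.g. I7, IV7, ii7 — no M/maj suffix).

The pitches F-A-C form a major triad rooted on F.
F is the lowered seventh degree of G major (diatonic 7 would be F#). This is a major triad on the lowered seventh degree (the subtonic), borrowed from the parallel minor.

bVII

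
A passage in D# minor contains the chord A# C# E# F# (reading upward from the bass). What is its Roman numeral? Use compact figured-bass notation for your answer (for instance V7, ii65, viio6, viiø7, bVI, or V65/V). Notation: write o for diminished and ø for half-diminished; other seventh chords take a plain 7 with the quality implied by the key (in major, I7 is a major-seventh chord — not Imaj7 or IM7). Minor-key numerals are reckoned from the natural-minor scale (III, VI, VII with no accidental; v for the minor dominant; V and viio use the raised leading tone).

III65

The pitches F#-A#-C#-E# form a major seventh chord rooted on F#.
In D# minor, F# is the mediant; the diatonic major seventh chord there is III7.
With A# in the bass the chord is in first inversion, so the figured bass is 65.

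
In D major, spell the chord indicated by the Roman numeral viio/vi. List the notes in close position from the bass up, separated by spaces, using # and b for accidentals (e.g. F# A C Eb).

viio/vi is a secondary leading-tone chord. The target vi is B in D major; the applied chord is rooted a semitone below, on A#.
Building a diminished triad on A# gives A#-C#-E.

A# C# E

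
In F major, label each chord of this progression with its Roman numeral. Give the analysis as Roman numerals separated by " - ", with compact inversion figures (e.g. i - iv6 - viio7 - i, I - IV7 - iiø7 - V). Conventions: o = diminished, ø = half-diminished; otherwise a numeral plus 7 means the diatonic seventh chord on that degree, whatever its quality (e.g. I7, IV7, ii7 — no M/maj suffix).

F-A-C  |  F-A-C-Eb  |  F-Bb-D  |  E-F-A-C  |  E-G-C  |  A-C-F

I - V7/IV - IV64 - I42 - V6 - I6

F-A-C: major triad on F = scale degree 1 → I.
F-A-C-Eb is the secondary dominant of IV (dominant seventh chord on F): V7/IV.
F-Bb-D: major triad on Bb = scale degree 4 → IV64.
E-F-A-C has root F, degree 1 in F major, so I42.
E-G-C has root C, degree 5 in F major, so V6.
A-C-F: major triad on F = scale degree 1 → I6.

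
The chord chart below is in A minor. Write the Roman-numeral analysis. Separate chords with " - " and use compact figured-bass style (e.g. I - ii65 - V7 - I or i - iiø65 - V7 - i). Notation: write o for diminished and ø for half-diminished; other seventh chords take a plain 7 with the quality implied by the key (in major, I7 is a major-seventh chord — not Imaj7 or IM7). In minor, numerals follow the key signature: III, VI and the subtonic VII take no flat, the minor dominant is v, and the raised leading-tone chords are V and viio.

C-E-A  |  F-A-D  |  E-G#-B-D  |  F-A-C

i6 - iv6 - V7 - VI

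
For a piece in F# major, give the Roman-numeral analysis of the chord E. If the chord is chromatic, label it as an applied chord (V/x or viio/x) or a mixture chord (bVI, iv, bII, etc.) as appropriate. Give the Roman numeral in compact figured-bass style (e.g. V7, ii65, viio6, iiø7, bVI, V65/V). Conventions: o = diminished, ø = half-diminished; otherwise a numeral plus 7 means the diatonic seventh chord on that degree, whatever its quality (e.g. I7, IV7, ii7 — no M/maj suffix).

bVII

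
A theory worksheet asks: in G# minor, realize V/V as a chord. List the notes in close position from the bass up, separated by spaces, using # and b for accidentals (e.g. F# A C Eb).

A# C## E#

V/V is a secondary dominant — the dominant triad of V. V in G# minor is D#, so the applied chord's root is A#, a perfect fifth above.
Building a major triad on A# gives A#-C##-E#.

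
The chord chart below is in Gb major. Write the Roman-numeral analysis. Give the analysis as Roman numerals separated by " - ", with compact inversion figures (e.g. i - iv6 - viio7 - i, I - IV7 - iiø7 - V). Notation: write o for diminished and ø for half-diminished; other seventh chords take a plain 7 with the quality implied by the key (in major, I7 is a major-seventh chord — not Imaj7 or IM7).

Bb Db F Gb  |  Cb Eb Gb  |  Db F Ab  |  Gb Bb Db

I65 - IV - V - I

Bb-Db-F-Gb: root Gb is the tonic; major seventh chord there is I65.
Cb-Eb-Gb: major triad on Cb = scale degree 4 → IV.
Db-F-Ab: major triad on Db = scale degree 5 → V.
Gb-Bb-Db has root Gb, degree 1 in Gb major, so I.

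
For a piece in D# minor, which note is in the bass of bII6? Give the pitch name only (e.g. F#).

bII in D# minor has root E; the chord is E-G#-B.
The figure 6 means first inversion — the third is in the bass.

G#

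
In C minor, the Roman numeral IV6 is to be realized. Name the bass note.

A

IV in C minor has root F; the chord is F-A-C.
The figure 6 means first inversion — the third is in the bass.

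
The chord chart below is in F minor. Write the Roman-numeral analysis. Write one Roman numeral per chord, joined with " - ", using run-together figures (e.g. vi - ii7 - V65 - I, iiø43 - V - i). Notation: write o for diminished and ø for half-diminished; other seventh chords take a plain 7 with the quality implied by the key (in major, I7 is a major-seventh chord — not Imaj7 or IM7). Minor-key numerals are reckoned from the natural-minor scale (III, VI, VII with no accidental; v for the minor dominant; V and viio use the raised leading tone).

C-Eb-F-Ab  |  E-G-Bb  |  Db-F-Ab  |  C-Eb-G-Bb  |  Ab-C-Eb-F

C-Eb-F-Ab has root F, degree 1 in F minor, so i43.
E-G-Bb: root E is the leading tone; diminished triad there is viio.
Db-F-Ab: root Db is the submediant; major triad there is VI.
C-Eb-G-Bb: root C is the dominant; minor seventh chord there is v7.
Ab-C-Eb-F: root F is the tonic; minor seventh chord there is i65.

i43 - viio - VI - v7 - i65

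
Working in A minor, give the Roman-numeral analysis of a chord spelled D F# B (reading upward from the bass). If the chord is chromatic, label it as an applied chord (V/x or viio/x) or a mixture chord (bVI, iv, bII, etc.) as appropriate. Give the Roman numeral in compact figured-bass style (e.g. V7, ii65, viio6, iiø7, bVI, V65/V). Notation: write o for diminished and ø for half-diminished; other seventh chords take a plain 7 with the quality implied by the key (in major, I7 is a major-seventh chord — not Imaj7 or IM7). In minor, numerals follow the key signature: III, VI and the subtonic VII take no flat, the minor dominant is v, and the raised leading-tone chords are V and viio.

ii6

Stacked in thirds the chord is B-D-F#: a minor triad on B.
B is the second degree of A minor. This is the minor supertonic, borrowed from the parallel major (the Dorian ii).
With D in the bass the chord is in first inversion, so the figured bass is 6.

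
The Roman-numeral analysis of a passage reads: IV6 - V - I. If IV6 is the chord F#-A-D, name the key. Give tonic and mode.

IV6 is given as F#-A-D — a major triad with root D.
IV6 on D implies D is the subdominant; that puts the tonic at A, and the uppercase numeral fits major mode.

A major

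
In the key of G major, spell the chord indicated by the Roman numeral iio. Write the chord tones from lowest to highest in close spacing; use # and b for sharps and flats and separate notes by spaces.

A C Eb

Scale degree 2 in G major is A; here the chord built on it is altered to a diminished triad. iio is the diminished supertonic triad, borrowed from the parallel minor.
So the chord is A-C-Eb, a diminished triad.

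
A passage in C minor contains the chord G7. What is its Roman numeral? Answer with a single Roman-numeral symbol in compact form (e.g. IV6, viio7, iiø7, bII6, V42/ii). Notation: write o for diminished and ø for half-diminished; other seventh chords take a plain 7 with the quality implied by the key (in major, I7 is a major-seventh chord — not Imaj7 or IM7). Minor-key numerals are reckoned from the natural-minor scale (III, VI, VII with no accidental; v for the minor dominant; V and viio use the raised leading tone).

The pitches G-B-D-F form a dominant seventh chord rooted on G.
G is scale degree 5 in C minor, and a dominant seventh chord on that degree is written V7.

V7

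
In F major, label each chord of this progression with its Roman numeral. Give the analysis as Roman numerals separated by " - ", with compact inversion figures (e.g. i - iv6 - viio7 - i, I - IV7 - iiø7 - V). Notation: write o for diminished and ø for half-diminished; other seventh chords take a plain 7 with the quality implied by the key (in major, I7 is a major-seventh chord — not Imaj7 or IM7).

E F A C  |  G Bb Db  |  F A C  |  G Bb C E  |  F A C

E-F-A-C: root F is the tonic; major seventh chord there is I42.
G-Bb-Db: diminished triad on G — chromatic; iio (borrowed from the parallel minor).
F-A-C has root F, degree 1 in F major, so I.
G-Bb-C-E: root C is the dominant; dominant seventh chord there is V43.
F-A-C: major triad on F = scale degree 1 → I.

I42 - iio - I - V43 - I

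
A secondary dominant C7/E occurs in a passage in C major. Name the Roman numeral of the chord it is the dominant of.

The chord is a dominant seventh chord on C.
A dominant resolves down a perfect fifth: C → F. In C major, F is scale degree 4, i.e. IV.

IV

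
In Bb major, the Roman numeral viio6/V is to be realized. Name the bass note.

G

The applied chord viio6/V is rooted on E: E-G-Bb.
The figure 6 means first inversion — the third is in the bass.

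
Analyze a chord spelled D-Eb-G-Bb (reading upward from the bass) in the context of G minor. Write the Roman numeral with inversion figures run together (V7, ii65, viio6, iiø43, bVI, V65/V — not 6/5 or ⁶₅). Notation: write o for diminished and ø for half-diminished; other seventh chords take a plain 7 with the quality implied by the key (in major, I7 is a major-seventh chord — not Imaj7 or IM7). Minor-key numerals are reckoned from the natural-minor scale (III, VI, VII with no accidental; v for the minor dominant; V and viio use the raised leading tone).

VI42

The pitches Eb-G-Bb-D form a major seventh chord rooted on Eb.
Eb is scale degree 6 in G minor, and a major seventh chord on that degree is written VI7.
With D in the bass the chord is in third inversion, so the figured bass is 42.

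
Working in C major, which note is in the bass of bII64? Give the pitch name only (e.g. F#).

Ab

bII in C major has root Db; the chord is Db-F-Ab.
The figure 64 means second inversion — the fifth is in the bass.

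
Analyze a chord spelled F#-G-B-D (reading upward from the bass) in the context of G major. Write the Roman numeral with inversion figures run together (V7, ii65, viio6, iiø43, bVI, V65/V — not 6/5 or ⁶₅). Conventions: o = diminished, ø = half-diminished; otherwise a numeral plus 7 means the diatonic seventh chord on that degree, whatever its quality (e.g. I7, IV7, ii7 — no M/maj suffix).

I42

The pitches G-B-D-F# form a major seventh chord rooted on G.
In G major, G is the tonic; the diatonic major seventh chord there is I7.
With F# in the bass the chord is in third inversion, so the figured bass is 42.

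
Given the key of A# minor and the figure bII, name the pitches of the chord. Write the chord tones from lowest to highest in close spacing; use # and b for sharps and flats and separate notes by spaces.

bII is the Neapolitan chord — a major triad on the lowered second degree. In A# minor that root is B.
So the chord is B-D#-F#.

B D# F#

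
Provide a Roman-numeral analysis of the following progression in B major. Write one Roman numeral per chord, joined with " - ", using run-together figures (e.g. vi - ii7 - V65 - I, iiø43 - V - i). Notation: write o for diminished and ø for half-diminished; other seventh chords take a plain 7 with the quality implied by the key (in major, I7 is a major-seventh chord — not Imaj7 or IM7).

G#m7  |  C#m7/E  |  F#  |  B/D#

vi7 - ii65 - V - I6

G#m7 has root G#, degree 6 in B major, so vi7.
C#m7/E: minor seventh chord on C# = scale degree 2 → ii65.
F#: major triad on F# = scale degree 5 → V.
B/D#: major triad on B = scale degree 1 → I6.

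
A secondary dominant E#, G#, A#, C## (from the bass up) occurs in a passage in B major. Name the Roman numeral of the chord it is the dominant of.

iii

The chord is a dominant seventh chord on A#.
A dominant resolves down a perfect fifth: A# → D#. In B major, D# is scale degree 3, i.e. iii.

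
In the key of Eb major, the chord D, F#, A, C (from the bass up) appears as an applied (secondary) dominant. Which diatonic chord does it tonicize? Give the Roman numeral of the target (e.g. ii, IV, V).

The chord is a dominant seventh chord on D.
A dominant resolves down a perfect fifth: D → G. In Eb major, G is scale degree 3, i.e. iii.

iii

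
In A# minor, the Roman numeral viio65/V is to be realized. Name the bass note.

F##

The applied chord viio65/V is rooted on D##: D##-F##-A#-C#.
The figure 65 means first inversion — the third is in the bass.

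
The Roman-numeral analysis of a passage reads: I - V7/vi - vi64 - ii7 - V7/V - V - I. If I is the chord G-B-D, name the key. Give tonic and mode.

G major

The chord G is a major triad rooted on G; its label is I.
If G is scale degree 1 and the mode makes that degree carry a major triad, the tonic is G and the mode is major.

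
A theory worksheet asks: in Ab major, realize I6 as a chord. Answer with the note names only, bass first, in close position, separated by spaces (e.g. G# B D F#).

C Eb Ab

The numeral's case and figure indicate a major triad. In Ab major its root, the first degree, is Ab.
That chord is spelled Ab-C-Eb.
With the 6 figure the chord is in first inversion; from the bass C upward in close position it reads C-Eb-Ab.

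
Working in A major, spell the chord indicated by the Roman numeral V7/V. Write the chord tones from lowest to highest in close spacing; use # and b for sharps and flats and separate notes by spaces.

B D# F# A

The slash means an applied dominant: we want the dominant of V. In A major, V is E major, and its dominant is built on B.
Building a dominant seventh chord on B gives B-D#-F#-A.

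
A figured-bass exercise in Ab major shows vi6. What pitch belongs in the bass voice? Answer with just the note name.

vi in Ab major has root F; the chord is F-Ab-C.
The figure 6 means first inversion — the third is in the bass.

Ab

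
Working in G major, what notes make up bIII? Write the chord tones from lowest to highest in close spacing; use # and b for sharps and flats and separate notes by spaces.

Bb D F

Scale degree 3 in G major is B; lowering it a half step gives Bb. bIII is a major triad on the lowered third degree, borrowed from the parallel minor.
So the chord is Bb-D-F.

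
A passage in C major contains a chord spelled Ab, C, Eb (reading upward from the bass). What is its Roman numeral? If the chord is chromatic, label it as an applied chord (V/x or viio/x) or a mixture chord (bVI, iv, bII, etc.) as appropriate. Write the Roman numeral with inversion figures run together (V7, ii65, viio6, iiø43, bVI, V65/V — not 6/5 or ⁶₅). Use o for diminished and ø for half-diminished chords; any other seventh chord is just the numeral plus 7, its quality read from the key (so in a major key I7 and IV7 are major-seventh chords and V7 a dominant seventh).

bVI

Stacked in thirds the chord is Ab-C-Eb: a major triad on Ab.
Ab is the lowered sixth degree of C major (diatonic 6 would be A). This is a major triad on the lowered sixth degree, borrowed from the parallel minor.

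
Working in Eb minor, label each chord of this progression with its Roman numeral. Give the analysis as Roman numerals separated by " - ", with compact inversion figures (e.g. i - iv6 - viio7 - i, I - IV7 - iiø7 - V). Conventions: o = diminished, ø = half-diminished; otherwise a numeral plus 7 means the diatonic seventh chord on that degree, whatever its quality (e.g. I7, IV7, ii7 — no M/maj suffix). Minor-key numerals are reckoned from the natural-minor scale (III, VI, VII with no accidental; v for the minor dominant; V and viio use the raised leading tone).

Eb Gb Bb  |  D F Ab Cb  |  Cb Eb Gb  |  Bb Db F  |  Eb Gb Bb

Eb-Gb-Bb: minor triad on Eb = scale degree 1 → i.
D-F-Ab-Cb: root D is the leading tone; fully diminished seventh chord there is viio7.
Cb-Eb-Gb: root Cb is the submediant; major triad there is VI.
Bb-Db-F has root Bb, degree 5 in Eb minor, so v.
Eb-Gb-Bb: root Eb is the tonic; minor triad there is i.

i - viio7 - VI - v - i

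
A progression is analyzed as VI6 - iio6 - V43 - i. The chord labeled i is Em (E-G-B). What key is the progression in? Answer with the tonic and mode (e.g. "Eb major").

E minor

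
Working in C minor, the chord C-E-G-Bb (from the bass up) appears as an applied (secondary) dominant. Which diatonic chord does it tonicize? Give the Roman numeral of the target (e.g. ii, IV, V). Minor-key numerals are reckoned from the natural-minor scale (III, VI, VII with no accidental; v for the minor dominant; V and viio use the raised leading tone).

The chord is a dominant seventh chord on C.
A dominant resolves down a perfect fifth: C → F. In C minor, F is scale degree 4, i.e. iv.

iv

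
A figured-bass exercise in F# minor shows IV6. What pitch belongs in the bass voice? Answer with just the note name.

D#

IV in F# minor has root B; the chord is B-D#-F#.
The figure 6 means first inversion — the third is in the bass.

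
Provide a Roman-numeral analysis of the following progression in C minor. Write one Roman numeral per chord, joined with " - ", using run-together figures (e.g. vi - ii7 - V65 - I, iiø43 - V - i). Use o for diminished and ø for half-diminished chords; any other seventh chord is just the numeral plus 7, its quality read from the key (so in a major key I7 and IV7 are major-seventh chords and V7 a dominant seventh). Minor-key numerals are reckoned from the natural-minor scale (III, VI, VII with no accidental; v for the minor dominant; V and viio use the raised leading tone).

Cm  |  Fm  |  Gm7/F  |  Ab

Cm: minor triad on C = scale degree 1 → i.
Fm: root F is the subdominant; minor triad there is iv.
Gm7/F: root G is the dominant; minor seventh chord there is v42.
Ab has root Ab, degree 6 in C minor, so VI.

i - iv - v42 - VI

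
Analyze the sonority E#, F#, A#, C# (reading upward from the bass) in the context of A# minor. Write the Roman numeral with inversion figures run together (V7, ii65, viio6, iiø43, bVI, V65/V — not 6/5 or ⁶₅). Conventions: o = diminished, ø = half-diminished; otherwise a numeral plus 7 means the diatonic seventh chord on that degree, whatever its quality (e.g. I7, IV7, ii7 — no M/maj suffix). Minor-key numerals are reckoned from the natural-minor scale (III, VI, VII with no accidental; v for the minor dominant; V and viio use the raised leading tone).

The pitches F#-A#-C#-E# form a major seventh chord rooted on F#.
In A# minor, F# is the submediant; the diatonic major seventh chord there is VI7.
With E# in the bass the chord is in third inversion, so the figured bass is 42.

VI42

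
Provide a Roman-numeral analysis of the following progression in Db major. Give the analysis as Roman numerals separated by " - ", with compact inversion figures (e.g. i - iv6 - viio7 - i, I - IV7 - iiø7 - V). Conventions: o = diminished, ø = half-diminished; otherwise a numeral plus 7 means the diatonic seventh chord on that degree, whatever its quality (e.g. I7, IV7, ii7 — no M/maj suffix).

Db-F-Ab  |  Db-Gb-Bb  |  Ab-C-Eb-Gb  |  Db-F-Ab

I - IV64 - V7 - I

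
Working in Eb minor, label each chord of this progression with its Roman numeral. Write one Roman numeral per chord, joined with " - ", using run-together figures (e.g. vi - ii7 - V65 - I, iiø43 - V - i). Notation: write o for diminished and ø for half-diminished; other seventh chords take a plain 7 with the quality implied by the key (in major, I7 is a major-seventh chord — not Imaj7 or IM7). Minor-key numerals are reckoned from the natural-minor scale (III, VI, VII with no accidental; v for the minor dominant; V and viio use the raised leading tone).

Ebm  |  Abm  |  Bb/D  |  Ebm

i - iv - V6 - i

Ebm: minor triad on Eb = scale degree 1 → i.
Abm has root Ab, degree 4 in Eb minor, so iv.
Bb/D has root Bb, degree 5 in Eb minor, so V6.
Ebm has root Eb, degree 1 in Eb minor, so i.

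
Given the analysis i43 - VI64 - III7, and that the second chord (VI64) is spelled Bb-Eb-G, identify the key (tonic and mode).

G minor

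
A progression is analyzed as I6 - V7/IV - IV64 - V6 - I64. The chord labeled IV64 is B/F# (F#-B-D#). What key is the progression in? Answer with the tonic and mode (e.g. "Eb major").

The anchor chord is a major triad on B, labeled IV64.
If B is scale degree 4 and the mode makes that degree carry a major triad, the tonic is F# and the mode is major.

F# major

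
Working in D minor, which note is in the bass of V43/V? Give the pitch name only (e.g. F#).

The applied chord V43/V is rooted on E: E-G#-B-D.
The figure 43 means second inversion — the fifth is in the bass.

B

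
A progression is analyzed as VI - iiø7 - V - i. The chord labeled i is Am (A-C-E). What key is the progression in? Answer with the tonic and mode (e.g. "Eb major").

i is given as A-C-E — a minor triad with root A.
If A is scale degree 1 and the mode makes that degree carry a minor triad, the tonic is A and the mode is minor.

A minor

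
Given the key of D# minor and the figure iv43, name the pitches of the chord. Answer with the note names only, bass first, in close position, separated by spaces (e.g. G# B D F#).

In D# minor, the subdominant is G#, and the diatonic chord built there is a minor seventh chord.
Stacking thirds from G# gives G#-B-D#-F#.
With the 43 figure the chord is in second inversion; from the bass D# upward in close position it reads D#-F#-G#-B.

D# F# G# B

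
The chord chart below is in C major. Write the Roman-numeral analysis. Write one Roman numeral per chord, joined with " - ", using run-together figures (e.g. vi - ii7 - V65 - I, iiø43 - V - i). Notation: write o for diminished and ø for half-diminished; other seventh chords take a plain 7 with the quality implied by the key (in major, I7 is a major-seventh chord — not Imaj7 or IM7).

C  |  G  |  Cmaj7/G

C has root C, degree 1 in C major, so I.
G has root G, degree 5 in C major, so V.
Cmaj7/G: major seventh chord on C = scale degree 1 → I43.

I - V - I43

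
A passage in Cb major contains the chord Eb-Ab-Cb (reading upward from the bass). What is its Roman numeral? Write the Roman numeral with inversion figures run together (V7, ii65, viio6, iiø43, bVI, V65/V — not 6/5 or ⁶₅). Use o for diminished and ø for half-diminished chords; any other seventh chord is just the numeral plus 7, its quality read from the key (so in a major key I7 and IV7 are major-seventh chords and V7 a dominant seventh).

Stacked in thirds the chord is Ab-Cb-Eb: a minor triad on Ab.
Ab is scale degree 6 in Cb major, and a minor triad on that degree is written vi.
With Eb in the bass the chord is in second inversion, so the figured bass is 64.

vi64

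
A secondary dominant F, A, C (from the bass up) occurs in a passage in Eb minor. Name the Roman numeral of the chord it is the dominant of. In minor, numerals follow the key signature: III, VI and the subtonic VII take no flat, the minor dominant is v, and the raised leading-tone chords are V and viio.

V

The chord is a major triad on F.
A dominant resolves down a perfect fifth: F → Bb. In Eb minor, Bb is scale degree 5, i.e. V.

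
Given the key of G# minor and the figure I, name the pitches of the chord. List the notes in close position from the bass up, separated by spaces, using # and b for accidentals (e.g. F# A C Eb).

I is the major tonic (Picardy third), borrowed from the parallel major. In G# minor that root is G#.
So the chord is G#-B#-D#, a major triad.

G# B# D#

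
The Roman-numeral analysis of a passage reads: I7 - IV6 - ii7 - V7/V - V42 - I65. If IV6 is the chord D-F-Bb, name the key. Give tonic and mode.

The anchor chord is a major triad on Bb, labeled IV6.
Counting down 3 scale steps from Bb places the tonic on F; a major triad on degree 4 is diatonic only in major.

F major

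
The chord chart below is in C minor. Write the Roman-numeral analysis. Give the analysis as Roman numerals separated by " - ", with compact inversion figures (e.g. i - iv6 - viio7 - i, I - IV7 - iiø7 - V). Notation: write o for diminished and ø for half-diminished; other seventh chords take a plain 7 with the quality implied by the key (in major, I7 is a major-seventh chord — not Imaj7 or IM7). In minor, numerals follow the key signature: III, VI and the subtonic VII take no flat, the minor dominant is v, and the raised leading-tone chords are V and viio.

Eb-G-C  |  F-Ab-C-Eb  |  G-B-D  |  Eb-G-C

Eb-G-C: minor triad on C = scale degree 1 → i6.
F-Ab-C-Eb: minor seventh chord on F = scale degree 4 → iv7.
G-B-D has root G, degree 5 in C minor, so V.
Eb-G-C has root C, degree 1 in C minor, so i6.

i6 - iv7 - V - i6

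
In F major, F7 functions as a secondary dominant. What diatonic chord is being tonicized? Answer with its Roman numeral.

The chord is a dominant seventh chord on F.
A dominant resolves down a perfect fifth: F → Bb. In F major, Bb is scale degree 4, i.e. IV.

IV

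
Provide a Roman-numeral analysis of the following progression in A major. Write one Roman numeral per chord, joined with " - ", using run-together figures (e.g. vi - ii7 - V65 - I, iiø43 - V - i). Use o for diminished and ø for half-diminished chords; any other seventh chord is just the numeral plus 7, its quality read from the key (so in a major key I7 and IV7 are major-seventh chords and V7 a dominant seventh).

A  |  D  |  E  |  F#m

I - IV - V - vi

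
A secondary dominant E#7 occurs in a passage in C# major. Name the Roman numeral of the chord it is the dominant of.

vi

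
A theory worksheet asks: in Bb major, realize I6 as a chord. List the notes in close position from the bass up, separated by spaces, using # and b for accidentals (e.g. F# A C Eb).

In Bb major, scale degree 1 is Bb, and the diatonic chord built there is a major triad.
Stacking thirds from Bb gives Bb-D-F.
With the 6 figure the chord is in first inversion; from the bass D upward in close position it reads D-F-Bb.

D F Bb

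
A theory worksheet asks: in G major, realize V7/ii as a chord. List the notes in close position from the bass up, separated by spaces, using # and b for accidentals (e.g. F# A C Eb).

E G# B D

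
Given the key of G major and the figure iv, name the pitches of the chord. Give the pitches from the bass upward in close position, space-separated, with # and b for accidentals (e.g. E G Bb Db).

iv is the minor subdominant, borrowed from the parallel minor. In G major that root is C.
So the chord is C-Eb-G, a minor triad.

C Eb G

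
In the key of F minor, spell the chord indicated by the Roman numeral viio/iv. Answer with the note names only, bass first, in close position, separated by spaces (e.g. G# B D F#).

A C Eb

viio/iv is a secondary leading-tone chord. The target iv is Bb in F minor; the applied chord is rooted a semitone below, on A.
Building a diminished triad on A gives A-C-Eb.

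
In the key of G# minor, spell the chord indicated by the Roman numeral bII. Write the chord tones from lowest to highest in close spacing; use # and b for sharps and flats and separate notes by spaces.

bII is the Neapolitan chord — a major triad on the lowered second degree. In G# minor that root is A.
So the chord is A-C#-E, a major triad.

A C# E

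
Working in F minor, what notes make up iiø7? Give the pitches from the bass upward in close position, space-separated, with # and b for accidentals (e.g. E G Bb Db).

G Bb Db F

The numeral's case and figure indicate a half-diminished seventh chord. In F minor its root, the supertonic, is G.
That chord is spelled G-Bb-Db-F.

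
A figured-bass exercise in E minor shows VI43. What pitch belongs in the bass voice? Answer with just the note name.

G

VI in E minor has root C; the chord is C-E-G-B.
The figure 43 means second inversion — the fifth is in the bass.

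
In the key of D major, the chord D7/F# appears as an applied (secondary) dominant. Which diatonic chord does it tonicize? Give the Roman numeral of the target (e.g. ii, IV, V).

IV

The chord is a dominant seventh chord on D.
A dominant resolves down a perfect fifth: D → G. In D major, G is scale degree 4, i.e. IV.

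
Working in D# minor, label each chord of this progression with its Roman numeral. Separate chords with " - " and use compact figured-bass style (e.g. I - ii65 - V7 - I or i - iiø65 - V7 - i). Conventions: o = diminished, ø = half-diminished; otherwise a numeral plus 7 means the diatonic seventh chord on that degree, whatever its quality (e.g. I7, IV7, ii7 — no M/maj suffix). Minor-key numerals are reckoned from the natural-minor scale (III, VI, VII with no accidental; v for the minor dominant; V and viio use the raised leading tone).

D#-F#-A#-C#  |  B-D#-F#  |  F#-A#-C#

i7 - VI - III

D#-F#-A#-C#: root D# is the tonic; minor seventh chord there is i7.
B-D#-F#: root B is the submediant; major triad there is VI.
F#-A#-C# has root F#, degree 3 in D# minor, so III.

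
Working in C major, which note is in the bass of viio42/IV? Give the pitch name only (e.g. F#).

Db

The applied chord viio42/IV is rooted on E: E-G-Bb-Db.
The figure 42 means third inversion — the seventh is in the bass.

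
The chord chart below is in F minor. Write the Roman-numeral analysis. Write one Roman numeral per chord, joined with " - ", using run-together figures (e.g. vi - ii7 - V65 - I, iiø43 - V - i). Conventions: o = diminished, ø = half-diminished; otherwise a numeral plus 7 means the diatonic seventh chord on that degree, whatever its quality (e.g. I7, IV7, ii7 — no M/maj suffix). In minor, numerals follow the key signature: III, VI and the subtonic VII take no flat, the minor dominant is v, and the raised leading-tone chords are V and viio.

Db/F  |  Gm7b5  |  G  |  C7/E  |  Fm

VI6 - iiø7 - V/V - V65 - i

Db/F has root Db, degree 6 in F minor, so VI6.
Gm7b5 has root G, degree 2 in F minor, so iiø7.
G: chromatic; G is V of V, so V/V.
C7/E: dominant seventh chord on C = scale degree 5 → V65.
Fm: minor triad on F = scale degree 1 → i.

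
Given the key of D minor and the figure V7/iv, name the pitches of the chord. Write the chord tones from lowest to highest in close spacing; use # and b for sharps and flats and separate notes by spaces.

D F# A C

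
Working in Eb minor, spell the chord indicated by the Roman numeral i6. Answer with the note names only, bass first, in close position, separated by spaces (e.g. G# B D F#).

Gb Bb Eb

In Eb minor, the tonic is Eb, and the diatonic chord built there is a minor triad.
That chord is spelled Eb-Gb-Bb.
The figured bass 6 indicates first inversion, placing the third (Gb) in the bass: Gb-Bb-Eb.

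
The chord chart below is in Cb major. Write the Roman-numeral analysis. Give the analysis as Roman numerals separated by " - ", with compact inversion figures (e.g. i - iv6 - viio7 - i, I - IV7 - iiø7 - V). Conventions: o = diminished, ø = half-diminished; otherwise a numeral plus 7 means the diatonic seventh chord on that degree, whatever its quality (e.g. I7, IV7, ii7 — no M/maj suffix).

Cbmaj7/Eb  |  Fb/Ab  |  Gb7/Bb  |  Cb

I65 - IV6 - V65 - I

Cbmaj7/Eb has root Cb, degree 1 in Cb major, so I65.
Fb/Ab: root Fb is the subdominant; major triad there is IV6.
Gb7/Bb: root Gb is the dominant; dominant seventh chord there is V65.
Cb: root Cb is the tonic; major triad there is I.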